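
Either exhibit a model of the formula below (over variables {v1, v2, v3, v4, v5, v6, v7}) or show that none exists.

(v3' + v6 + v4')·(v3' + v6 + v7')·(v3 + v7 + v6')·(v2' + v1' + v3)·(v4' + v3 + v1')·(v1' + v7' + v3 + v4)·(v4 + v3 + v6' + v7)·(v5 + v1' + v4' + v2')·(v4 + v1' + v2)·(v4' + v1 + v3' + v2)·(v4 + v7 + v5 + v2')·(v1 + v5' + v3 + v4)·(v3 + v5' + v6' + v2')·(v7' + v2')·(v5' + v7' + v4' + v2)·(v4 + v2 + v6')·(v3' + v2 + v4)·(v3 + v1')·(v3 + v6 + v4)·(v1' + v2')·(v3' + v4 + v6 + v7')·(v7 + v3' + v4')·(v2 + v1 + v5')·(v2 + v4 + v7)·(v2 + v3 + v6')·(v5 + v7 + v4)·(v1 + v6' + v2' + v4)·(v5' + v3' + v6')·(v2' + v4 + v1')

Branch on v7: set v7 = 1.
From the singleton clause (v2'), v2 = 0.
Branch on v3: set v3 = 0.
From the singleton clause (v1'), v1 = 0.
From the singleton clause (v5'), v5 = 0.
From the singleton clause (v6'), v6 = 0.
From the singleton clause (v4), v4 = 1.
All clauses are satisfied.

v1: 0, v2: 0, v3: 0, v4: 1, v5: 0, v6: 0, v7: 1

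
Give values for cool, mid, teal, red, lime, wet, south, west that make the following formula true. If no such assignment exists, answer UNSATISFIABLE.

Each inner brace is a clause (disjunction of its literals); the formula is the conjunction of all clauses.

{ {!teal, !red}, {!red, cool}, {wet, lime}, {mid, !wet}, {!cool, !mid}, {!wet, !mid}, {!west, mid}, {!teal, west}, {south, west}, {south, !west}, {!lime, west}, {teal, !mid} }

Suppose teal = true.
(!red) alone gives red = false.
(west) alone gives west = true.
(mid) alone gives mid = true.
(!cool) alone gives cool = false.
(!wet) alone gives wet = false.
(lime) alone gives lime = true.
(south) alone gives south = true.
All clauses are satisfied.

cool: false; mid: true; teal: true; red: false; lime: true; wet: false; south: true; west: true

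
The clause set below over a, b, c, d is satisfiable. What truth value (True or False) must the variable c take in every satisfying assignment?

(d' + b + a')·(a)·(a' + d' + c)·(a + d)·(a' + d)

Suppose c = 0.
(a) alone gives a = 1.
(d') alone gives d = 0.
But (d) is also a unit clause — contradiction.
So every satisfying assignment has c = True.

True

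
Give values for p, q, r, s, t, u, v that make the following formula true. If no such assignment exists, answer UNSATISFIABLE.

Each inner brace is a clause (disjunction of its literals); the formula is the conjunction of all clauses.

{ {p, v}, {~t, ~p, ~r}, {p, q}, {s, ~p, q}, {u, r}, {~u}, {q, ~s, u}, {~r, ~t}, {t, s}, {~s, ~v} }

From the singleton clause (~u), u = 0.
From the singleton clause (r), r = 1.
From the singleton clause (~t), t = 0.
From the singleton clause (s), s = 1.
From the singleton clause (q), q = 1.
From the singleton clause (~v), v = 0.
From the singleton clause (p), p = 1.
All clauses are satisfied.

p=1,  q=1,  r=1,  s=1,  t=0,  u=0,  v=0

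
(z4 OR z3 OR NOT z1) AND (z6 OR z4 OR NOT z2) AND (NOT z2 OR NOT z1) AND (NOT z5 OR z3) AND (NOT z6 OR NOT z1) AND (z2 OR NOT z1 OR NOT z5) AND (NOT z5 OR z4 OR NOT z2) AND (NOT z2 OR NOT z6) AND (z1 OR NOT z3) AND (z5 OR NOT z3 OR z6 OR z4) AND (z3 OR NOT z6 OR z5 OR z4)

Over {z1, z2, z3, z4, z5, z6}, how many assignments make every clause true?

6

There are 2^6 = 64 truth assignments over (z1, z2, z3, z4, z5, z6).
Split on z3. With z3 = true, the clauses containing z3 are satisfied and NOT z3 drops from the rest; 1 of the 2^5 = 32 assignments to the other variables satisfy what remains.
With z3 = false, by the same count on the reduced clause set, 5 assignments work.
Total: 1 + 5 = 6.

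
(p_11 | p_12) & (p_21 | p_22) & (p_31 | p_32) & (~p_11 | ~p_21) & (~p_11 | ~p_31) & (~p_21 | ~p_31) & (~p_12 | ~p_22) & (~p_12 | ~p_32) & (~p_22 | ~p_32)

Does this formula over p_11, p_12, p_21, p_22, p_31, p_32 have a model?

No, unsatisfiable

Branch on p_11: set p_11 = 1.
From the singleton clause (~p_21), p_21 = 0.
From the singleton clause (p_22), p_22 = 1.
From the singleton clause (~p_31), p_31 = 0.
From the singleton clause (p_32), p_32 = 1.
But (~p_32) is also a unit clause — contradiction.
So p_11 must be the other value — set p_11 = 0.
From the singleton clause (p_12), p_12 = 1.
From the singleton clause (~p_22), p_22 = 0.
From the singleton clause (p_21), p_21 = 1.
From the singleton clause (~p_31), p_31 = 0.
From the singleton clause (p_32), p_32 = 1.
But (~p_32) is also a unit clause — contradiction.
Both values of p_11 lead to a conflict.
No assignment satisfies every clause.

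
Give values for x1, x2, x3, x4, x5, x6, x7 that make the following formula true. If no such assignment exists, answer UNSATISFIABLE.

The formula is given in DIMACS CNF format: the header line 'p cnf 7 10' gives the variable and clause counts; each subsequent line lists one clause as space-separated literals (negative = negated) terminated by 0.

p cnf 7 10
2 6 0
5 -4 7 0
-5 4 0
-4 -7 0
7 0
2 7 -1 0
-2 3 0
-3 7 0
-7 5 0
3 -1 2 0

UNSATISFIABLE

The clause (x7) is unit, so x7 = True.
The clause (¬x4) is unit, so x4 = False.
The clause (¬x5) is unit, so x5 = False.
Now (x5) is unsatisfied and unit — conflict.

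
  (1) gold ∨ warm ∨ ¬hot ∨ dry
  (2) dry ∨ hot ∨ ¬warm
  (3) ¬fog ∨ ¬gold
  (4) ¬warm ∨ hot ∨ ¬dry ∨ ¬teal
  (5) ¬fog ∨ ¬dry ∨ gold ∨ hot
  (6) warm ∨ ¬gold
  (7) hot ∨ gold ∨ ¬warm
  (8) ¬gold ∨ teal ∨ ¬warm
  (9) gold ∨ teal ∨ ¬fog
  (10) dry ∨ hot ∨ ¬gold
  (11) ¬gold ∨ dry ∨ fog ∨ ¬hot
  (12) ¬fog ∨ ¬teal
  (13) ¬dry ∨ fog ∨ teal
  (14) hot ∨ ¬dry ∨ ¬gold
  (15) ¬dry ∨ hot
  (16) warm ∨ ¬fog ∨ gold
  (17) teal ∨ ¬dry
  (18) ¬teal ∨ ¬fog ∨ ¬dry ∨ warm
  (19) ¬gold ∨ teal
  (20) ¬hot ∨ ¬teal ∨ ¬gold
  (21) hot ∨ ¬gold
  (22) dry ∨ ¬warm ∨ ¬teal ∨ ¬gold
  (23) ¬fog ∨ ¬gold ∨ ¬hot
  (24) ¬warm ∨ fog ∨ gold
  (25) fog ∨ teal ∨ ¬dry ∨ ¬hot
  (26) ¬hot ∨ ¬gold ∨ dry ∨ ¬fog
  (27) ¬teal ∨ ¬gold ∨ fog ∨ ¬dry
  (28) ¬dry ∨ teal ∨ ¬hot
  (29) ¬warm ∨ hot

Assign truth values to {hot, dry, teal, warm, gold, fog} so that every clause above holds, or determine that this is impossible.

Suppose fog = False.
Suppose warm = False.
The clause (¬gold) is unit, so gold = False.
Suppose hot = True.
The clause (dry) is unit, so dry = True.
The clause (teal) is unit, so teal = True.
All clauses are satisfied.

hot=True, dry=True, teal=True, warm=False, gold=False, fog=False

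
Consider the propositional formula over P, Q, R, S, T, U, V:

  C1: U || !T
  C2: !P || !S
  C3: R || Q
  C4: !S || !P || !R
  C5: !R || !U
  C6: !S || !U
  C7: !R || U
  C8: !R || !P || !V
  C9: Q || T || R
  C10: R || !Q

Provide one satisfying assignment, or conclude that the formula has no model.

UNSATISFIABLE

Suppose U = true.
Unit clause (!R) forces R = false.
Unit clause (Q) forces Q = true.
Now (!Q) is unsatisfied and unit — conflict.
That branch fails; take U = false instead.
Unit clause (!T) forces T = false.
Unit clause (!R) forces R = false.
Unit clause (Q) forces Q = true.
Now (!Q) is unsatisfied and unit — conflict.
Neither U = true nor U = false works.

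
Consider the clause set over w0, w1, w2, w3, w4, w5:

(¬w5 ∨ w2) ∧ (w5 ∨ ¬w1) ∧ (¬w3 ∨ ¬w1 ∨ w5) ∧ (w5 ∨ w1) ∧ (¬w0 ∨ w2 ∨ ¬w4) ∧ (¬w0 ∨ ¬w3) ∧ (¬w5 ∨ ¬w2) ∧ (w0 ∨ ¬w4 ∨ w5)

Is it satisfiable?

No

Try w5 = False.
Unit clause (¬w1) forces w1 = False.
That conflicts with the unit clause (w1).
So w5 must be the other value — set w5 = True.
Unit clause (w2) forces w2 = True.
That conflicts with the unit clause (¬w2).
Neither w5 = True nor w5 = False works.
No assignment satisfies every clause.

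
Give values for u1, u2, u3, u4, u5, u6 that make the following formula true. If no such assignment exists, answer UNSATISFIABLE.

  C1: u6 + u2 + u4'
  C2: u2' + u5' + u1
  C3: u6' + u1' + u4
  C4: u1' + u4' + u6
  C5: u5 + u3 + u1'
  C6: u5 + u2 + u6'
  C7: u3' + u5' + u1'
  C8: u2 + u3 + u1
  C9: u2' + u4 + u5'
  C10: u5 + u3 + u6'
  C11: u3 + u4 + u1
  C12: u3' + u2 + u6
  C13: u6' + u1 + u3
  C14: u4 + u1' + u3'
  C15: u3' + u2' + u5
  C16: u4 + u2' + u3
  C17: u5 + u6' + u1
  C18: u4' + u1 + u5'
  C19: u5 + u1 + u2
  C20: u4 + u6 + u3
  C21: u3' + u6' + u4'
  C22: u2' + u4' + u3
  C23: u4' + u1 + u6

Case u6 = 1:
Case u1 = 1:
The clause (u4) is unit, so u4 = 1.
The clause (u3') is unit, so u3 = 0.
The clause (u5) is unit, so u5 = 1.
The clause (u2') is unit, so u2 = 0.
Every clause now holds.

u1: 1; u2: 0; u3: 0; u4: 1; u5: 1; u6: 1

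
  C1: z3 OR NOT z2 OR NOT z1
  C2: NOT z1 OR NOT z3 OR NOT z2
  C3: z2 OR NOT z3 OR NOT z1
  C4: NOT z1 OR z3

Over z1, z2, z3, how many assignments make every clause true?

4

There are 2^3 = 8 truth assignments over (z1, z2, z3).
Split on z1. With z1 = true, the clauses containing z1 are satisfied and NOT z1 drops from the rest; 0 of the 2^2 = 4 assignments to the other variables satisfy what remains.
With z1 = false, by the same count on the reduced clause set, 4 assignments work.
(One model: z1=F, z2=F, z3=F.)
Total: 0 + 4 = 4.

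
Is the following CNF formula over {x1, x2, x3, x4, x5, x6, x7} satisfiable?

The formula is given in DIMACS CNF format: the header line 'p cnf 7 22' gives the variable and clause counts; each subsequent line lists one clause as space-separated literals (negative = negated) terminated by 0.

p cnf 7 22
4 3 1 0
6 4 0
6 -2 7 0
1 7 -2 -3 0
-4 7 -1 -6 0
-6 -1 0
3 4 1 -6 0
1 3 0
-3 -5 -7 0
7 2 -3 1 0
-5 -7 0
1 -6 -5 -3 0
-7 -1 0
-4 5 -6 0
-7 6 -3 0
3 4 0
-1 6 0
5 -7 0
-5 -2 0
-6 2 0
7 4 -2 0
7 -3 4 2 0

Try x6 = True.
(¬x1) alone gives x1 = False.
(x3) alone gives x3 = True.
(¬x5) alone gives x5 = False.
(¬x4) alone gives x4 = False.
(¬x7) alone gives x7 = False.
(¬x2) alone gives x2 = False.
But (x2) is also a unit clause — contradiction.
Backtrack on x6: now try x6 = False.
(x4) alone gives x4 = True.
(¬x1) alone gives x1 = False.
(x3) alone gives x3 = True.
(¬x7) alone gives x7 = False.
(¬x2) alone gives x2 = False.
But (x2) is also a unit clause — contradiction.
Neither x6 = True nor x6 = False works.
No assignment satisfies every clause.

Unsatisfiable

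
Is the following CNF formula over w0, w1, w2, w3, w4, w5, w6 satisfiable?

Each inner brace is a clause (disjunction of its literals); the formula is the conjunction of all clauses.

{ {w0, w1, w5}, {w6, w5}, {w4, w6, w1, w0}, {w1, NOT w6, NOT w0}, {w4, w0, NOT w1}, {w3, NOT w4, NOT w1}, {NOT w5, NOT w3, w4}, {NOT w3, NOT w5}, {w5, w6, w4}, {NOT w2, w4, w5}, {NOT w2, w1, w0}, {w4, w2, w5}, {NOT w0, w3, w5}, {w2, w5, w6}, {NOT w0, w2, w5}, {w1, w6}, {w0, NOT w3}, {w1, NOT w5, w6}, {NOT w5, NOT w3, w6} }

Yes, satisfiable

Try w6 = true.
Try w1 = false.
Unit clause (NOT w0) forces w0 = false.
Unit clause (w5) forces w5 = true.
Unit clause (NOT w3) forces w3 = false.
Unit clause (NOT w2) forces w2 = false.
Every clause is now satisfied; w4 is unconstrained.
A satisfying assignment: w0: false; w1: false; w2: false; w3: false; w4: true; w5: true; w6: true.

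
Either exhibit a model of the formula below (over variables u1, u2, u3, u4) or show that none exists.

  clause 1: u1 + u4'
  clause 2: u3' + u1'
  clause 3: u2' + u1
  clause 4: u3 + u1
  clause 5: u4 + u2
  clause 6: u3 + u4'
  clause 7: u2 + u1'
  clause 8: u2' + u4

Branch on u1: set u1 = 1.
Unit clause (u3') forces u3 = 0.
Unit clause (u4') forces u4 = 0.
Unit clause (u2) forces u2 = 1.
But (u2') is also a unit clause — contradiction.
Backtrack on u1: now try u1 = 0.
Unit clause (u4') forces u4 = 0.
Unit clause (u2') forces u2 = 0.
But (u2) is also a unit clause — contradiction.
Both values of u1 lead to a conflict.

UNSATISFIABLE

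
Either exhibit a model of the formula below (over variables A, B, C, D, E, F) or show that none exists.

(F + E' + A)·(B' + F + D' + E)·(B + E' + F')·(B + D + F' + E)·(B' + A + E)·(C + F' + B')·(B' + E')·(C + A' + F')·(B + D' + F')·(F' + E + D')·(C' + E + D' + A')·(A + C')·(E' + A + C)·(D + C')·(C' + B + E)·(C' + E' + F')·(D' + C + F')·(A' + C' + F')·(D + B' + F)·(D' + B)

Branch on B: set B = 0.
From the singleton clause (D'), D = 0.
From the singleton clause (C'), C = 0.
Branch on E: set E = 0.
From the singleton clause (F'), F = 0.
No clause remains; A is free.

A: 0,  B: 0,  C: 0,  D: 0,  E: 0,  F: 0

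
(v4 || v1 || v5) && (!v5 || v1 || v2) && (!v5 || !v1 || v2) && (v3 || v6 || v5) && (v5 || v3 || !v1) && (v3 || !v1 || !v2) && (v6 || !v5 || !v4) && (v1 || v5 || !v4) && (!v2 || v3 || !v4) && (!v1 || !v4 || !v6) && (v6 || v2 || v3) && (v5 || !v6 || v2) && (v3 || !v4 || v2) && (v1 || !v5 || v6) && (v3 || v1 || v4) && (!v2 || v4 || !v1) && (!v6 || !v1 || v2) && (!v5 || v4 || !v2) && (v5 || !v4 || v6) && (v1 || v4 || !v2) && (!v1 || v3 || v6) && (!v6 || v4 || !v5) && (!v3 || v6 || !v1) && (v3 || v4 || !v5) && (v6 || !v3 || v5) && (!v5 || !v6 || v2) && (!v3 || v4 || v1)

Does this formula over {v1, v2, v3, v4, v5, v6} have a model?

Branch on v4: set v4 = true.
Branch on v6: set v6 = true.
(!v1) alone gives v1 = false.
(v5) alone gives v5 = true.
(v2) alone gives v2 = true.
(v3) alone gives v3 = true.
This assignment satisfies each clause.
A satisfying assignment: v1=false, v2=true, v3=true, v4=true, v5=true, v6=true.

Satisfiable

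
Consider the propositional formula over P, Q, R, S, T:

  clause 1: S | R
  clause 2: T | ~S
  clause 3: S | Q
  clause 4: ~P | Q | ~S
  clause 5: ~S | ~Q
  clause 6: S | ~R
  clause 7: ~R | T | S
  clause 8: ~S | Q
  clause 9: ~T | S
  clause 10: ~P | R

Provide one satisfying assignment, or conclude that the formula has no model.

Case S = 1:
Unit clause (T) forces T = 1.
Unit clause (~Q) forces Q = 0.
That conflicts with the unit clause (Q).
Undo S and try S = 0.
Unit clause (R) forces R = 1.
That conflicts with the unit clause (~R).
Neither S = 1 nor S = 0 works.

UNSATISFIABLE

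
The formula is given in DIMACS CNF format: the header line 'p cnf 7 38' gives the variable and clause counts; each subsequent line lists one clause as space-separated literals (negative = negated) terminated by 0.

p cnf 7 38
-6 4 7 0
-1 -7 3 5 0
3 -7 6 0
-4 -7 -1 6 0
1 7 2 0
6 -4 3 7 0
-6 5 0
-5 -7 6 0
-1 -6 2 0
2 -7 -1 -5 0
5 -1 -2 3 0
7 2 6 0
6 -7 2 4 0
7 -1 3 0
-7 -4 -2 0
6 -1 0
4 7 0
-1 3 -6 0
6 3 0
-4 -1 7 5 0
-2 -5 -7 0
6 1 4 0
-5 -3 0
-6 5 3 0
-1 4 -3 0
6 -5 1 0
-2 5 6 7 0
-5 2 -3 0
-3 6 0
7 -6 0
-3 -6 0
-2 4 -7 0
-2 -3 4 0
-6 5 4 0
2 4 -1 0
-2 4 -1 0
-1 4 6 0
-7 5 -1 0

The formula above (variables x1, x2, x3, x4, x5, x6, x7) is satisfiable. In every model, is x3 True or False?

Suppose x3 = True.
The clause (¬x5) is unit, so x5 = False.
The clause (¬x6) is unit, so x6 = False.
Now (x6) is unsatisfied and unit — conflict.
So every satisfying assignment has x3 = False.

False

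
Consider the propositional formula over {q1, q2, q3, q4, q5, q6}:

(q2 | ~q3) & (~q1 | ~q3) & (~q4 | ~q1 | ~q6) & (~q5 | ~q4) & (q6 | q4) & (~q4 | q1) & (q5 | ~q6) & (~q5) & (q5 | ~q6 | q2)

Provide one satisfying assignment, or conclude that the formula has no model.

q1=1, q2=1, q3=0, q4=1, q5=0, q6=0

The clause (~q5) is unit, so q5 = 0.
The clause (~q6) is unit, so q6 = 0.
The clause (q4) is unit, so q4 = 1.
The clause (q1) is unit, so q1 = 1.
The clause (~q3) is unit, so q3 = 0.
Every clause is now satisfied; q2 is unconstrained.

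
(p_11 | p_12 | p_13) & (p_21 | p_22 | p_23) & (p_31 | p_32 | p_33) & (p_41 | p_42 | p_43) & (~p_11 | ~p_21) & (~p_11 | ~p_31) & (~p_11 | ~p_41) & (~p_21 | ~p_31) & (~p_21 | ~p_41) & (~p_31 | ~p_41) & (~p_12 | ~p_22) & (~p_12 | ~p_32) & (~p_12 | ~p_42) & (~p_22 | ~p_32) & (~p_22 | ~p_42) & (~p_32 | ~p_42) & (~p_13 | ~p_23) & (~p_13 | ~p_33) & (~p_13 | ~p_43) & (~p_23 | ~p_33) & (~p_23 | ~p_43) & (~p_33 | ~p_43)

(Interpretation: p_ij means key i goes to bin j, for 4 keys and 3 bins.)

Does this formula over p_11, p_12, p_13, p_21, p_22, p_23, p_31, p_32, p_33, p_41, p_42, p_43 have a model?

Case p_11 = 0:
Case p_12 = 1:
(~p_22) alone gives p_22 = 0.
(~p_32) alone gives p_32 = 0.
(~p_42) alone gives p_42 = 0.
Case p_21 = 1:
(~p_31) alone gives p_31 = 0.
(p_33) alone gives p_33 = 1.
(~p_41) alone gives p_41 = 0.
(p_43) alone gives p_43 = 1.
Now (~p_43) is unsatisfied and unit — conflict.
That branch fails; take p_21 = 0 instead.
(p_23) alone gives p_23 = 1.
(~p_13) alone gives p_13 = 0.
(~p_33) alone gives p_33 = 0.
(p_31) alone gives p_31 = 1.
(~p_41) alone gives p_41 = 0.
(p_43) alone gives p_43 = 1.
Now (~p_43) is unsatisfied and unit — conflict.
Either choice for p_21 ends in contradiction.
That branch fails; take p_12 = 0 instead.
(p_13) alone gives p_13 = 1.
(~p_23) alone gives p_23 = 0.
(~p_33) alone gives p_33 = 0.
(~p_43) alone gives p_43 = 0.
Case p_21 = 1:
(~p_31) alone gives p_31 = 0.
(p_32) alone gives p_32 = 1.
(~p_41) alone gives p_41 = 0.
(p_42) alone gives p_42 = 1.
Now (~p_42) is unsatisfied and unit — conflict.
That branch fails; take p_21 = 0 instead.
(p_22) alone gives p_22 = 1.
(~p_32) alone gives p_32 = 0.
(p_31) alone gives p_31 = 1.
(~p_41) alone gives p_41 = 0.
(p_42) alone gives p_42 = 1.
Now (~p_42) is unsatisfied and unit — conflict.
Either choice for p_21 ends in contradiction.
Either choice for p_12 ends in contradiction.
That branch fails; take p_11 = 1 instead.
(~p_21) alone gives p_21 = 0.
(~p_31) alone gives p_31 = 0.
(~p_41) alone gives p_41 = 0.
Case p_22 = 1:
(~p_12) alone gives p_12 = 0.
(~p_32) alone gives p_32 = 0.
(p_33) alone gives p_33 = 1.
(~p_42) alone gives p_42 = 0.
(p_43) alone gives p_43 = 1.
Now (~p_43) is unsatisfied and unit — conflict.
That branch fails; take p_22 = 0 instead.
(p_23) alone gives p_23 = 1.
(~p_13) alone gives p_13 = 0.
(~p_33) alone gives p_33 = 0.
(p_32) alone gives p_32 = 1.
(~p_12) alone gives p_12 = 0.
(~p_42) alone gives p_42 = 0.
(p_43) alone gives p_43 = 1.
Now (~p_43) is unsatisfied and unit — conflict.
Either choice for p_22 ends in contradiction.
Either choice for p_11 ends in contradiction.
No assignment satisfies every clause.

No, unsatisfiable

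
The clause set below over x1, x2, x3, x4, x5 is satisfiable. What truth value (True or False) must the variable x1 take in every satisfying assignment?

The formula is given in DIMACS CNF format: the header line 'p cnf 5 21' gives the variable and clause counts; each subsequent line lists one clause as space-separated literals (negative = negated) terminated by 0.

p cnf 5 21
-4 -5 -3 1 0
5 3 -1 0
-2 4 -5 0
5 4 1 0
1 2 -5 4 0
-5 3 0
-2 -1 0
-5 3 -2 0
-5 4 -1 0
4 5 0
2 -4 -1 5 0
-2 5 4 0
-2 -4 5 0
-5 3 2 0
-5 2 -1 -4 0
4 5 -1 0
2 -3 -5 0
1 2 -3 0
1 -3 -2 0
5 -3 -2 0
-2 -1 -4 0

False

Suppose x1 = True.
The clause (¬x2) is unit, so x2 = False.
Try x5 = True.
The clause (x3) is unit, so x3 = True.
But (¬x3) is also a unit clause — contradiction.
So x5 must be the other value — set x5 = False.
The clause (x3) is unit, so x3 = True.
The clause (x4) is unit, so x4 = True.
But (¬x4) is also a unit clause — contradiction.
Either choice for x5 ends in contradiction.
So every satisfying assignment has x1 = False.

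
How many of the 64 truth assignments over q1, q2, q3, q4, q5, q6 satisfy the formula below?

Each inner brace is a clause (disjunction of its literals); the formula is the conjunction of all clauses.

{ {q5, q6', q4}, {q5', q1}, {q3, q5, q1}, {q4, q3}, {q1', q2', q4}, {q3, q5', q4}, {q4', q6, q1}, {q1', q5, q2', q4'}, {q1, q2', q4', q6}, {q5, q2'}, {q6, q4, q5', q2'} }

17

There are 2^6 = 64 truth assignments over (q1, q2, q3, q4, q5, q6).
Split on q6. With q6 = 1, the clauses containing q6 are satisfied and q6' drops from the rest; 8 of the 2^5 = 32 assignments to the other variables satisfy what remains.
With q6 = 0, by the same count on the reduced clause set, 9 assignments work.
Total: 8 + 9 = 17.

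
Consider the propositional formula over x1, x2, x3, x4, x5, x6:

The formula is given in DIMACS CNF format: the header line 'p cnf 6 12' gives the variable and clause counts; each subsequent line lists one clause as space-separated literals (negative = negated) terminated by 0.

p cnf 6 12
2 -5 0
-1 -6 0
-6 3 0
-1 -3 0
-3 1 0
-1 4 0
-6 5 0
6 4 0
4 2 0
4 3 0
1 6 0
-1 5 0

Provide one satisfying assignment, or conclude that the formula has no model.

Branch on x2: set x2 = True.
Branch on x1: set x1 = True.
From the singleton clause (¬x6), x6 = False.
From the singleton clause (¬x3), x3 = False.
From the singleton clause (x4), x4 = True.
From the singleton clause (x5), x5 = True.
This assignment satisfies each clause.

x1 ↦ True; x2 ↦ True; x3 ↦ False; x4 ↦ True; x5 ↦ True; x6 ↦ False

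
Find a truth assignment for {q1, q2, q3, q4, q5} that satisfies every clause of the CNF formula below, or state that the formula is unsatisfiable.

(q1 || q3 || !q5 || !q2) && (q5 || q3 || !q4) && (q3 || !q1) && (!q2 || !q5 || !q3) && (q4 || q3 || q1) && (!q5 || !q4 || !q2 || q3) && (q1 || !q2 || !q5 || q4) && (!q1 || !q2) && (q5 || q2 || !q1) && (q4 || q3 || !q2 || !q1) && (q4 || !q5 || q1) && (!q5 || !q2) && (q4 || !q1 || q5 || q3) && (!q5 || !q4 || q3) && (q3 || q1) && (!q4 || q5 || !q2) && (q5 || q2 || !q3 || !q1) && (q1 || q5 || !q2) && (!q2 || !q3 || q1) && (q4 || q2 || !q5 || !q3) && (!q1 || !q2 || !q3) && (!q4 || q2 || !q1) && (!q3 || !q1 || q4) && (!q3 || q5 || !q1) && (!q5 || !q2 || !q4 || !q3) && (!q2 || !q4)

q1: false; q2: false; q3: true; q4: false; q5: false

Branch on q3: set q3 = true.
Branch on q2: set q2 = false.
Branch on q5: set q5 = false.
From the singleton clause (!q1), q1 = false.
All clauses hold; q4 can take either value.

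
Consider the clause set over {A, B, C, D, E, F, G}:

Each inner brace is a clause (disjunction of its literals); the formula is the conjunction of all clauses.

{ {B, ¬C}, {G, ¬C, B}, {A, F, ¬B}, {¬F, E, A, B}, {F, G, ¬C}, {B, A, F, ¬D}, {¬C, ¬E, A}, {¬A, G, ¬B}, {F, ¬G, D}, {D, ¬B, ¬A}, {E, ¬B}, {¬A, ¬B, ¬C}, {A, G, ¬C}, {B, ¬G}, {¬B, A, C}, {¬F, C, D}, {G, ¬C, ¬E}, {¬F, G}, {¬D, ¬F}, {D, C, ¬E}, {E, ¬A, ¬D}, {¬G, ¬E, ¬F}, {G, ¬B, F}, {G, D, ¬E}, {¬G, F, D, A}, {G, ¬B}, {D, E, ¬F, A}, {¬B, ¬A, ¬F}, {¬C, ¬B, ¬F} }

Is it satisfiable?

Yes, satisfiable

Case B = False:
Unit clause (¬C) forces C = False.
Unit clause (¬G) forces G = False.
Unit clause (¬F) forces F = False.
Case A = False:
Unit clause (¬D) forces D = False.
Unit clause (¬E) forces E = False.
Every clause now holds.
A satisfying assignment: A=False; B=False; C=False; D=False; E=False; F=False; G=False.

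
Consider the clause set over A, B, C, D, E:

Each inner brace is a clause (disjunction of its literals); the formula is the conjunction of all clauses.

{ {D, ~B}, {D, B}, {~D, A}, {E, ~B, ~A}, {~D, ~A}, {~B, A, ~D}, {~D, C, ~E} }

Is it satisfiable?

No, unsatisfiable

Try D = 1.
Unit clause (A) forces A = 1.
Now (~A) is unsatisfied and unit — conflict.
Backtrack on D: now try D = 0.
Unit clause (~B) forces B = 0.
Now (B) is unsatisfied and unit — conflict.
Either choice for D ends in contradiction.
No assignment satisfies every clause.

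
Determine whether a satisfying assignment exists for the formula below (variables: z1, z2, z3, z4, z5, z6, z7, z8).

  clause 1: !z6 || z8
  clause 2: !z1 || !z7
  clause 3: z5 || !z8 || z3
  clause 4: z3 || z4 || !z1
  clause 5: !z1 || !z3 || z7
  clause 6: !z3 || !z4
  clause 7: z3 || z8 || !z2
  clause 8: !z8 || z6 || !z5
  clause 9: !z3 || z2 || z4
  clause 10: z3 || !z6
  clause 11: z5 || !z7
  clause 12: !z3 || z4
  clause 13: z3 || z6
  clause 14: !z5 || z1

Case z6 = false:
(z3) alone gives z3 = true.
(!z4) alone gives z4 = false.
Now (z4) is unsatisfied and unit — conflict.
That branch fails; take z6 = true instead.
(z8) alone gives z8 = true.
(z3) alone gives z3 = true.
(!z4) alone gives z4 = false.
Now (z4) is unsatisfied and unit — conflict.
Both values of z6 lead to a conflict.
No assignment satisfies every clause.

No, unsatisfiable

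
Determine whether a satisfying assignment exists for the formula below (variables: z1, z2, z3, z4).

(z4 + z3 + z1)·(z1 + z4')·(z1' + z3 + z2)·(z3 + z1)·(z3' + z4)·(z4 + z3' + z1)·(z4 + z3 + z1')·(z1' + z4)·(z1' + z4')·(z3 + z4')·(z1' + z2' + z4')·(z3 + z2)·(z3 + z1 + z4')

No, unsatisfiable

Try z1 = 1.
Unit clause (z4) forces z4 = 1.
But (z4') is also a unit clause — contradiction.
Undo z1 and try z1 = 0.
Unit clause (z4') forces z4 = 0.
Unit clause (z3) forces z3 = 1.
But (z3') is also a unit clause — contradiction.
Both values of z1 lead to a conflict.
No assignment satisfies every clause.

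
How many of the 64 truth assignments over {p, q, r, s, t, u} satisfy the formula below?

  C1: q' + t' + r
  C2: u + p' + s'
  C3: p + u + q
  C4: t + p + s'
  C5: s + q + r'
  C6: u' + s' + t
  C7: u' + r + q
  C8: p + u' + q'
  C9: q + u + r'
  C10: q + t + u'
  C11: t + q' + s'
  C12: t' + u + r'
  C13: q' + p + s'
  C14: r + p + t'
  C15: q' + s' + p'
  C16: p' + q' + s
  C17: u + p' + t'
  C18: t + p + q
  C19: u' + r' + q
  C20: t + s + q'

1

There are 2^6 = 64 truth assignments over (p, q, r, s, t, u).
Split on p. With p = 1, the clauses containing p are satisfied and p' drops from the rest; 1 of the 2^5 = 32 assignments to the other variables satisfy what remains.
With p = 0, by the same count on the reduced clause set, 0 assignments work.
Total: 1 + 0 = 1.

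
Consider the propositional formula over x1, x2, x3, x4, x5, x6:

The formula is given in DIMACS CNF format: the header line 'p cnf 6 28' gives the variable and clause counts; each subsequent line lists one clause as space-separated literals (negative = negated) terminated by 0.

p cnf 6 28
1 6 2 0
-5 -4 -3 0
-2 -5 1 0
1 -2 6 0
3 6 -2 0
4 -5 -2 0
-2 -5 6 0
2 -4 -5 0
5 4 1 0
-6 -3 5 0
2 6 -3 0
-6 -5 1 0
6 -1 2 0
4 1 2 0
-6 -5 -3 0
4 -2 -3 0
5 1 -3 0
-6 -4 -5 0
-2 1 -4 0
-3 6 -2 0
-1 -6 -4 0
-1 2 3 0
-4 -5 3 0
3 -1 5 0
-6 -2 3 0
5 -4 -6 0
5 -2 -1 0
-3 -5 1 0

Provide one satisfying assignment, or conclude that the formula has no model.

Branch on x1: set x1 = True.
Branch on x6: set x6 = True.
From the singleton clause (¬x4), x4 = False.
Branch on x5: set x5 = False.
From the singleton clause (¬x3), x3 = False.
Now (x3) is unsatisfied and unit — conflict.
Backtrack on x5: now try x5 = True.
From the singleton clause (¬x2), x2 = False.
From the singleton clause (¬x3), x3 = False.
Now (x3) is unsatisfied and unit — conflict.
Either choice for x5 ends in contradiction.
Backtrack on x6: now try x6 = False.
From the singleton clause (x2), x2 = True.
From the singleton clause (x3), x3 = True.
Now (¬x3) is unsatisfied and unit — conflict.
Either choice for x6 ends in contradiction.
Backtrack on x1: now try x1 = False.
Branch on x6: set x6 = True.
From the singleton clause (¬x5), x5 = False.
From the singleton clause (x4), x4 = True.
Now (¬x4) is unsatisfied and unit — conflict.
Backtrack on x6: now try x6 = False.
From the singleton clause (x2), x2 = True.
Now (¬x2) is unsatisfied and unit — conflict.
Either choice for x6 ends in contradiction.
Either choice for x1 ends in contradiction.

UNSATISFIABLE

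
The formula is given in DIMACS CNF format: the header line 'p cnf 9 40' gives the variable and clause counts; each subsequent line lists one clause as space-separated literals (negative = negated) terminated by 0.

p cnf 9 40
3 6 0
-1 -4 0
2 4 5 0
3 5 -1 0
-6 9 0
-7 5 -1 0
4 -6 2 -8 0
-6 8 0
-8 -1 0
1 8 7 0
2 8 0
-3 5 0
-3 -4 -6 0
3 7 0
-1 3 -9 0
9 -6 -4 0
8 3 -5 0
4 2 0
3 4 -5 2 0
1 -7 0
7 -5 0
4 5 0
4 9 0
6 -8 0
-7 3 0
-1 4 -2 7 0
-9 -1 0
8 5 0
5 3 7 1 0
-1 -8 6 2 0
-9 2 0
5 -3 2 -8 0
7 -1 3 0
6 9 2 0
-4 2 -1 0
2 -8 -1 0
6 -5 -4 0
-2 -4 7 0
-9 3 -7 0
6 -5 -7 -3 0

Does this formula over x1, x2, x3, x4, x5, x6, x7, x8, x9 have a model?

Try x3 = True.
From the singleton clause (x5), x5 = True.
From the singleton clause (x7), x7 = True.
From the singleton clause (x1), x1 = True.
From the singleton clause (¬x4), x4 = False.
From the singleton clause (¬x8), x8 = False.
From the singleton clause (¬x6), x6 = False.
Now (x6) is unsatisfied and unit — conflict.
Backtrack on x3: now try x3 = False.
From the singleton clause (x6), x6 = True.
From the singleton clause (x9), x9 = True.
From the singleton clause (x8), x8 = True.
From the singleton clause (¬x1), x1 = False.
From the singleton clause (x7), x7 = True.
Now (¬x7) is unsatisfied and unit — conflict.
Either choice for x3 ends in contradiction.
No assignment satisfies every clause.

No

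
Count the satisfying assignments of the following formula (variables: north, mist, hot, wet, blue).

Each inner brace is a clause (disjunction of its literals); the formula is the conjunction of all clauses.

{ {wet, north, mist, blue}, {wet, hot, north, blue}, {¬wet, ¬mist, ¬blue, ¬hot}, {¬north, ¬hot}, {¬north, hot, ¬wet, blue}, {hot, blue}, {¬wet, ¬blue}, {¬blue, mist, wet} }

There are 2^5 = 32 truth assignments over (north, mist, hot, wet, blue).
Split on wet. With wet = True, the clauses containing wet are satisfied and ¬wet drops from the rest; 2 of the 2^4 = 16 assignments to the other variables satisfy what remains.
With wet = False, by the same count on the reduced clause set, 4 assignments work.
Total: 2 + 4 = 6.

6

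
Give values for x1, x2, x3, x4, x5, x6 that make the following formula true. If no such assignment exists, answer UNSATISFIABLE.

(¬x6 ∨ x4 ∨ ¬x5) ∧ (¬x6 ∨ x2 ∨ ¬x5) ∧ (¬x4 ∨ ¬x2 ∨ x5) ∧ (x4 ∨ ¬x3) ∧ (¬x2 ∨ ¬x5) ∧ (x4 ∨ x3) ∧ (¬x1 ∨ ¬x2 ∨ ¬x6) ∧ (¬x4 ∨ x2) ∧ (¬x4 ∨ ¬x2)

UNSATISFIABLE

Case x4 = True:
Unit clause (x2) forces x2 = True.
But (¬x2) is also a unit clause — contradiction.
Backtrack on x4: now try x4 = False.
Unit clause (¬x3) forces x3 = False.
But (x3) is also a unit clause — contradiction.
Neither x4 = True nor x4 = False works.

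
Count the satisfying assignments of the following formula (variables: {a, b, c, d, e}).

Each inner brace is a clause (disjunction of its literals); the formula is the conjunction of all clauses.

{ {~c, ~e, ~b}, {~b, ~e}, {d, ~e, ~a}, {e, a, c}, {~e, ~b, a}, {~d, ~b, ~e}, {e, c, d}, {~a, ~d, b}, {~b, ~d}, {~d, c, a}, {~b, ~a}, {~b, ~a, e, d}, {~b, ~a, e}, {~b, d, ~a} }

There are 2^5 = 32 truth assignments over (a, b, c, d, e).
Split on b. With b = 1, the clauses containing b are satisfied and ~b drops from the rest; 1 of the 2^4 = 16 assignments to the other variables satisfy what remains.
With b = 0, by the same count on the reduced clause set, 6 assignments work.
Total: 1 + 6 = 7.

7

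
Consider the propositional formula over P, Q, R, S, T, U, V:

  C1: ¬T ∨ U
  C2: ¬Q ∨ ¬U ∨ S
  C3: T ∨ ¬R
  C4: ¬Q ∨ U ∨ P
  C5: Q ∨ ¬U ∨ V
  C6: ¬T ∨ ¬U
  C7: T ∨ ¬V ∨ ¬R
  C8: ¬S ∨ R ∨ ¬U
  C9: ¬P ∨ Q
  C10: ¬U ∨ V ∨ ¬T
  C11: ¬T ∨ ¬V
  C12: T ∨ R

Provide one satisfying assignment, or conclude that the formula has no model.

UNSATISFIABLE

Case T = False:
The clause (¬R) is unit, so R = False.
But (R) is also a unit clause — contradiction.
So T must be the other value — set T = True.
The clause (U) is unit, so U = True.
But (¬U) is also a unit clause — contradiction.
Neither T = True nor T = False works.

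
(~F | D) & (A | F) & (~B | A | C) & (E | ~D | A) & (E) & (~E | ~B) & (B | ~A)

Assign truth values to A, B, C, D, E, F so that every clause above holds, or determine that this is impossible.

A: 0,  B: 0,  C: 1,  D: 1,  E: 1,  F: 1

The clause (E) is unit, so E = 1.
The clause (~B) is unit, so B = 0.
The clause (~A) is unit, so A = 0.
The clause (F) is unit, so F = 1.
The clause (D) is unit, so D = 1.
Every clause is now satisfied; C is unconstrained.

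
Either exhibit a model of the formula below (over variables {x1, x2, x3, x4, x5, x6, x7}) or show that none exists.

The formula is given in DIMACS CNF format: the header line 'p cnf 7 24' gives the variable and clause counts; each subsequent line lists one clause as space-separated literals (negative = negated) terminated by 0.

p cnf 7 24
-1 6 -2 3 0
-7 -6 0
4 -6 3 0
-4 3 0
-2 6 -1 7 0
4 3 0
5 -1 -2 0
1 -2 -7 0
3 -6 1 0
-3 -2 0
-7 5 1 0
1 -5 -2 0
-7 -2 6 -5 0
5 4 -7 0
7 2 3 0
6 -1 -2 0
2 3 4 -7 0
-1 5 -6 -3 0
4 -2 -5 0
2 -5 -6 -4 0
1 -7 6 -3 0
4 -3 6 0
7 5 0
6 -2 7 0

x1 ↦ True; x2 ↦ False; x3 ↦ True; x4 ↦ False; x5 ↦ True; x6 ↦ True; x7 ↦ False

Branch on x7: set x7 = False.
Unit clause (x5) forces x5 = True.
Branch on x4: set x4 = False.
Unit clause (x3) forces x3 = True.
Unit clause (¬x2) forces x2 = False.
Unit clause (x6) forces x6 = True.
No clause remains; x1 is free.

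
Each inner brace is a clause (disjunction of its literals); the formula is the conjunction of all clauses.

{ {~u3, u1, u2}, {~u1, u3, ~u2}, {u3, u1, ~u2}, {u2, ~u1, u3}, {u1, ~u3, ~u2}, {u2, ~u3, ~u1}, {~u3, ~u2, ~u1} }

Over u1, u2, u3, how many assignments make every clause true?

1

There are 2^3 = 8 truth assignments over (u1, u2, u3).
Check each against the 7 clauses (columns in the order u1, u2, u3):
  F F F  ✓ satisfies all
  F F T  ✗ fails (~u3 | u1 | u2)
  F T F  ✗ fails (u3 | u1 | ~u2)
  F T T  ✗ fails (u1 | ~u3 | ~u2)
  T F F  ✗ fails (u2 | ~u1 | u3)
  T F T  ✗ fails (u2 | ~u3 | ~u1)
  T T F  ✗ fails (~u1 | u3 | ~u2)
  T T T  ✗ fails (~u3 | ~u2 | ~u1)
1 of the 8 rows is a model.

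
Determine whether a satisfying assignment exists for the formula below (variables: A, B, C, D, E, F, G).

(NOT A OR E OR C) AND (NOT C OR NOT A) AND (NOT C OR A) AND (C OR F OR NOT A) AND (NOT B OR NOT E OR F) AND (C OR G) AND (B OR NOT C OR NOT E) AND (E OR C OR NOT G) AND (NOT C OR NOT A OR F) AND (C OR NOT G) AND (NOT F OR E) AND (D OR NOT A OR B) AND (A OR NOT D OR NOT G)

No

Suppose C = false.
Unit clause (G) forces G = true.
But (NOT G) is also a unit clause — contradiction.
Undo C and try C = true.
Unit clause (NOT A) forces A = false.
But (A) is also a unit clause — contradiction.
Neither C = true nor C = false works.
No assignment satisfies every clause.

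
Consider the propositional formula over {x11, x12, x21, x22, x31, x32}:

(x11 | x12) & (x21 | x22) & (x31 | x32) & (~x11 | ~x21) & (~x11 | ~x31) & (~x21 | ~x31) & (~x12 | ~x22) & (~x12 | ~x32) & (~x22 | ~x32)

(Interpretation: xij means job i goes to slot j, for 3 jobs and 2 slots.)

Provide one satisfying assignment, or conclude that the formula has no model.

UNSATISFIABLE

Case x11 = 1:
From the singleton clause (~x21), x21 = 0.
From the singleton clause (x22), x22 = 1.
From the singleton clause (~x31), x31 = 0.
From the singleton clause (x32), x32 = 1.
But (~x32) is also a unit clause — contradiction.
So x11 must be the other value — set x11 = 0.
From the singleton clause (x12), x12 = 1.
From the singleton clause (~x22), x22 = 0.
From the singleton clause (x21), x21 = 1.
From the singleton clause (~x31), x31 = 0.
From the singleton clause (x32), x32 = 1.
But (~x32) is also a unit clause — contradiction.
Either choice for x11 ends in contradiction.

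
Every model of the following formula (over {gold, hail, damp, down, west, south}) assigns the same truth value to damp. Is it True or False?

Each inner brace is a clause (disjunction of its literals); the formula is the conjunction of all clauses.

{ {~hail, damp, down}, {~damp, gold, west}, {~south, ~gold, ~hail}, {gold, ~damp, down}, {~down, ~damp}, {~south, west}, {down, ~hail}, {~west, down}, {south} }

Suppose damp = 1.
(~down) alone gives down = 0.
(gold) alone gives gold = 1.
(~hail) alone gives hail = 0.
(~west) alone gives west = 0.
(~south) alone gives south = 0.
But (south) is also a unit clause — contradiction.
So every satisfying assignment has damp = False.

False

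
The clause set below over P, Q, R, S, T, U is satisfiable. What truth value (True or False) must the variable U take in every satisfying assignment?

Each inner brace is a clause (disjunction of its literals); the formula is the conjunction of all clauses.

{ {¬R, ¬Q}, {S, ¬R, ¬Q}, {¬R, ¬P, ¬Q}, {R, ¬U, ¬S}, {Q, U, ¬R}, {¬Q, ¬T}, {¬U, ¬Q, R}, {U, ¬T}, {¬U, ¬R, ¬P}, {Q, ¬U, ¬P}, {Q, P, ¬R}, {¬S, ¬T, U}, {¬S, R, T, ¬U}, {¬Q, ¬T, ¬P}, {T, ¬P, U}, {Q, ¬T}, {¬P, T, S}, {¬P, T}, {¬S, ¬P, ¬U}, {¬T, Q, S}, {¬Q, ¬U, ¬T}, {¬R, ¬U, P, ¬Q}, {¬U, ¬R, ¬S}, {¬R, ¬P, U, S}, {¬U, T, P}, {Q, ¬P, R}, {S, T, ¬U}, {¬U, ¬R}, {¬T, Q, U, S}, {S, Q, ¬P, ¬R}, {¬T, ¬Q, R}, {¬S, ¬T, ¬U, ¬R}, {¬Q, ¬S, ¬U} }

False

Suppose U = True.
Unit clause (¬R) forces R = False.
Unit clause (¬S) forces S = False.
Unit clause (¬Q) forces Q = False.
Unit clause (¬P) forces P = False.
Unit clause (¬T) forces T = False.
Now (T) is unsatisfied and unit — conflict.
So every satisfying assignment has U = False.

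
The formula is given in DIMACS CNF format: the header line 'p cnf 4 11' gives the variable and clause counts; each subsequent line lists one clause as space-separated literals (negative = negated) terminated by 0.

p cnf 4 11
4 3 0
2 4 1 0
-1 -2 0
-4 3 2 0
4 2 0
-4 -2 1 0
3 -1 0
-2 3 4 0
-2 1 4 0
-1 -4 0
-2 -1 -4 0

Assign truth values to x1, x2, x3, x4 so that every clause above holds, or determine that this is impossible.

x1: False,  x2: False,  x3: True,  x4: True

Try x4 = True.
(¬x1) alone gives x1 = False.
(¬x2) alone gives x2 = False.
(x3) alone gives x3 = True.
Every clause now holds.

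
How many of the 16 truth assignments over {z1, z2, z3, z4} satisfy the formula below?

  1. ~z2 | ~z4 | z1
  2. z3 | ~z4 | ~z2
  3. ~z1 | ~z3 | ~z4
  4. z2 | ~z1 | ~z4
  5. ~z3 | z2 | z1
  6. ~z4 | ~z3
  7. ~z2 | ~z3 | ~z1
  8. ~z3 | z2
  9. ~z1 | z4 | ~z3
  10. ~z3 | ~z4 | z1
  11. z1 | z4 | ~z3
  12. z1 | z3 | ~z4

4

There are 2^4 = 16 truth assignments over (z1, z2, z3, z4).
Split on z1. With z1 = 1, the clauses containing z1 are satisfied and ~z1 drops from the rest; 2 of the 2^3 = 8 assignments to the other variables satisfy what remains.
With z1 = 0, by the same count on the reduced clause set, 2 assignments work.
(One model: z1=F, z2=F, z3=F, z4=F.)
Total: 2 + 2 = 4.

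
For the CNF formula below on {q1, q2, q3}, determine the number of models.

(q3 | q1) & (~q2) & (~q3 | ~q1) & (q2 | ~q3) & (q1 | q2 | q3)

1

There are 2^3 = 8 truth assignments over (q1, q2, q3).
Split on q2. With q2 = 1, the clauses containing q2 are satisfied and ~q2 drops from the rest; 0 of the 2^2 = 4 assignments to the other variables satisfy what remains.
With q2 = 0, by the same count on the reduced clause set, 1 assignment works.
Total: 0 + 1 = 1.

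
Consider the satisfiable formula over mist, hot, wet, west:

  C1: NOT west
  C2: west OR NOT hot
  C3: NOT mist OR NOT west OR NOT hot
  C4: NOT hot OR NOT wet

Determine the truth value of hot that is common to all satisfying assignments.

False

Suppose hot = true.
(NOT west) alone gives west = false.
But (west) is also a unit clause — contradiction.
So every satisfying assignment has hot = False.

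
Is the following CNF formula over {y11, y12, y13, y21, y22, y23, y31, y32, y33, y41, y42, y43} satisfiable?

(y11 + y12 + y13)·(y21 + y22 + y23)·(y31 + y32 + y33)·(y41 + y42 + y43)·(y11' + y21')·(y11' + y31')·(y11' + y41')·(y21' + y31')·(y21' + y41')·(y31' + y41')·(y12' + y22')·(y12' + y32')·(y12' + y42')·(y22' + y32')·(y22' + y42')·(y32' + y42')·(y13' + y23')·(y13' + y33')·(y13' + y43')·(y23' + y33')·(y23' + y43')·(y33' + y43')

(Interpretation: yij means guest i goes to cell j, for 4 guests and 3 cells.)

Suppose y11 = 0.
Suppose y12 = 1.
From the singleton clause (y22'), y22 = 0.
From the singleton clause (y32'), y32 = 0.
From the singleton clause (y42'), y42 = 0.
Suppose y21 = 1.
From the singleton clause (y31'), y31 = 0.
From the singleton clause (y33), y33 = 1.
From the singleton clause (y41'), y41 = 0.
From the singleton clause (y43), y43 = 1.
But (y43') is also a unit clause — contradiction.
That branch fails; take y21 = 0 instead.
From the singleton clause (y23), y23 = 1.
From the singleton clause (y13'), y13 = 0.
From the singleton clause (y33'), y33 = 0.
From the singleton clause (y31), y31 = 1.
From the singleton clause (y41'), y41 = 0.
From the singleton clause (y43), y43 = 1.
But (y43') is also a unit clause — contradiction.
Either choice for y21 ends in contradiction.
That branch fails; take y12 = 0 instead.
From the singleton clause (y13), y13 = 1.
From the singleton clause (y23'), y23 = 0.
From the singleton clause (y33'), y33 = 0.
From the singleton clause (y43'), y43 = 0.
Suppose y21 = 1.
From the singleton clause (y31'), y31 = 0.
From the singleton clause (y32), y32 = 1.
From the singleton clause (y41'), y41 = 0.
From the singleton clause (y42), y42 = 1.
But (y42') is also a unit clause — contradiction.
That branch fails; take y21 = 0 instead.
From the singleton clause (y22), y22 = 1.
From the singleton clause (y32'), y32 = 0.
From the singleton clause (y31), y31 = 1.
From the singleton clause (y41'), y41 = 0.
From the singleton clause (y42), y42 = 1.
But (y42') is also a unit clause — contradiction.
Either choice for y21 ends in contradiction.
Either choice for y12 ends in contradiction.
That branch fails; take y11 = 1 instead.
From the singleton clause (y21'), y21 = 0.
From the singleton clause (y31'), y31 = 0.
From the singleton clause (y41'), y41 = 0.
Suppose y22 = 1.
From the singleton clause (y12'), y12 = 0.
From the singleton clause (y32'), y32 = 0.
From the singleton clause (y33), y33 = 1.
From the singleton clause (y42'), y42 = 0.
From the singleton clause (y43), y43 = 1.
But (y43') is also a unit clause — contradiction.
That branch fails; take y22 = 0 instead.
From the singleton clause (y23), y23 = 1.
From the singleton clause (y13'), y13 = 0.
From the singleton clause (y33'), y33 = 0.
From the singleton clause (y32), y32 = 1.
From the singleton clause (y12'), y12 = 0.
From the singleton clause (y42'), y42 = 0.
From the singleton clause (y43), y43 = 1.
But (y43') is also a unit clause — contradiction.
Either choice for y22 ends in contradiction.
Either choice for y11 ends in contradiction.
No assignment satisfies every clause.

Unsatisfiable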